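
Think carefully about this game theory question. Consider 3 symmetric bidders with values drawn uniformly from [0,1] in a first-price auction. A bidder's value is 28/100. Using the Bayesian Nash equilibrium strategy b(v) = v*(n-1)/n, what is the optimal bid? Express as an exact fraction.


Step 1: The symmetric BNE bidding function is b(v) = v * (n-1) / n
Step 2: Substitute v = 7/25 and n = 3
Step 3: b = 7/25 * 2/3
Step 4: b = 14/75

14/75


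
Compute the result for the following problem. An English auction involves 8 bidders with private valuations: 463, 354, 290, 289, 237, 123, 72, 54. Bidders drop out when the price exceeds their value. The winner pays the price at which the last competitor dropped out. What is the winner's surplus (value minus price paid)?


Step 1: Identify the highest value: 463
Step 2: Identify the second-highest value: 354
Step 3: The final price = second-highest value = 354
Step 4: Surplus = 463 - 354 = 109

109


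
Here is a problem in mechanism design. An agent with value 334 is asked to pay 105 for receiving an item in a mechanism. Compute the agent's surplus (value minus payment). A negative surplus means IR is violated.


Step 1: Surplus = value - payment = 334 - 105 = 229
Step 2: IR is satisfied (surplus >= 0)

229


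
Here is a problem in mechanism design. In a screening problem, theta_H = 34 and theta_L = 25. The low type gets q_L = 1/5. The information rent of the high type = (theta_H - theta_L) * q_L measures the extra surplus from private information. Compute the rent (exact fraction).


Step 1: theta_H - theta_L = 34 - 25 = 9
Step 2: Information rent = (theta_H - theta_L) * q_L
Step 3: = 9 * 1/5
Step 4: = 9/5

9/5


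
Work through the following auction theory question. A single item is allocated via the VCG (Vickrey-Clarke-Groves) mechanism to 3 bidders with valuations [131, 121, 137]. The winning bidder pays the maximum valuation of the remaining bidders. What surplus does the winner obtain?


Step 1: The winner is the agent with the highest value: agent 2 with value 137
Step 2: Values of other agents: [131, 121]
Step 3: VCG payment = max of others' values = 131
Step 4: Surplus = 137 - 131 = 6

6


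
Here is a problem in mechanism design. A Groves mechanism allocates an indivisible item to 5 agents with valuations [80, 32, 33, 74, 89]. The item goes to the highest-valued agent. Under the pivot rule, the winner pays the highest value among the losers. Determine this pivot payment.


Step 1: The efficient winner is agent 4 with value 89
Step 2: Other agents' values: [80, 32, 33, 74]
Step 3: Pivot payment = max(others) = 80
Step 4: The winner pays 80

80


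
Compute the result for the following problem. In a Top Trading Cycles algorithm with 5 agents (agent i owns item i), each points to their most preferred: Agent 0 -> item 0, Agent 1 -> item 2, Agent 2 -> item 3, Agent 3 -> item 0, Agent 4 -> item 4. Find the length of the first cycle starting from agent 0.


Step 1: Trace the pointer graph from agent 0: 0 -> 0
Step 2: A cycle is detected when we revisit agent 0
Step 3: The cycle is: 0 -> 0
Step 4: Cycle length = 1

1


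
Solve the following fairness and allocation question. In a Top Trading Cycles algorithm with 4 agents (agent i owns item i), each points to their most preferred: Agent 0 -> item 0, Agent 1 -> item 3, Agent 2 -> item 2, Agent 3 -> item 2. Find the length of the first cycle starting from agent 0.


Step 1: Trace the pointer graph from agent 0: 0 -> 0
Step 2: A cycle is detected when we revisit agent 0
Step 3: The cycle is: 0 -> 0
Step 4: Cycle length = 1

1


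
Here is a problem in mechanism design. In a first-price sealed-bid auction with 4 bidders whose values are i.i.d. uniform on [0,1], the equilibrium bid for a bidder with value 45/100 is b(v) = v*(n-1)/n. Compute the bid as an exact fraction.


Step 1: The symmetric BNE bidding function is b(v) = v * (n-1) / n
Step 2: Substitute v = 9/20 and n = 4
Step 3: b = 9/20 * 3/4
Step 4: b = 27/80

27/80


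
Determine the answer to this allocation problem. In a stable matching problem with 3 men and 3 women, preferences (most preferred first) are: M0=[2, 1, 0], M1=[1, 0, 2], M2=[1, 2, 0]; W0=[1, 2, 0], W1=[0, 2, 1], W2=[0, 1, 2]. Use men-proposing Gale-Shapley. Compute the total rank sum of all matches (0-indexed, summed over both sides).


Step 1: Run Gale-Shapley (men propose, women hold best offer):
  M0 proposes to W2; she accepts
  M1 proposes to W1; she accepts
  M2 proposes to W1; she switches from M1
  M1 proposes to W0; she accepts
Step 2: Final matching: W0-M1, W1-M2, W2-M0
Step 3: 0-indexed ranks (man's rank of his match, then woman's): 1 + 0 + 0 + 1 + 0 + 0
Step 4: Total rank sum = 2

2


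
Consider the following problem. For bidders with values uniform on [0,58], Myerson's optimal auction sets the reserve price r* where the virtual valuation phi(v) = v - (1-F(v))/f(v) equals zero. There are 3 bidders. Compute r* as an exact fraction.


Step 1: For U[0,58], F(v) = v/58 and f(v) = 1/58
Step 2: phi(v) = v - (1 - v/58)/(1/58) = v - (58 - v) = 2v - 58
Step 3: Set phi(r*) = 0: 2r* - 58 = 0
Step 4: r* = 58/2 = 29 (the number of bidders n = 3 does not enter)

29


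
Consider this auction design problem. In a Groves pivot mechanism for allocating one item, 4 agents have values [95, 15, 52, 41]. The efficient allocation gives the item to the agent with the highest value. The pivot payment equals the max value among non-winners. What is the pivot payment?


Step 1: The efficient winner is agent 0 with value 95
Step 2: Other agents' values: [15, 52, 41]
Step 3: Pivot payment = max(others) = 52
Step 4: The winner pays 52

52


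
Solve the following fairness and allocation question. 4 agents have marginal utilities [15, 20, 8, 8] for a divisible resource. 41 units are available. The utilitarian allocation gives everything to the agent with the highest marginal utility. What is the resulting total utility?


Step 1: The marginal utilities are [15, 20, 8, 8]
Step 2: The highest marginal utility is 20
Step 3: All 41 units go to that agent
Step 4: Total utility = 20 * 41 = 820

820


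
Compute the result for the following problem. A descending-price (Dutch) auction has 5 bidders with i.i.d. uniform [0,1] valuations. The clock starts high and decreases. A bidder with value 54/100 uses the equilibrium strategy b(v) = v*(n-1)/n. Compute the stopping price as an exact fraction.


Step 1: Dutch auctions are strategically equivalent to first-price auctions
Step 2: The equilibrium bid is b(v) = v*(n-1)/n
Step 3: b = 27/50 * 4/5
Step 4: b = 54/125

54/125


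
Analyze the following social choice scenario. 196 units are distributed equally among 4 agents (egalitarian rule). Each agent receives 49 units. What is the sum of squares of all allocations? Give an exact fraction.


Step 1: Each agent's share = 196/4 = 49
Step 2: Square of each share = (49)^2 = 2401
Step 3: Sum of squares = 4 * 2401 = 9604

9604


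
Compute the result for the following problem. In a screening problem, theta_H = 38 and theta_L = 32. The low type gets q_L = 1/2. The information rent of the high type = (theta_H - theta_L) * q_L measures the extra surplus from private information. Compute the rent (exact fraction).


Step 1: theta_H - theta_L = 38 - 32 = 6
Step 2: Information rent = (theta_H - theta_L) * q_L
Step 3: = 6 * 1/2
Step 4: = 3

3


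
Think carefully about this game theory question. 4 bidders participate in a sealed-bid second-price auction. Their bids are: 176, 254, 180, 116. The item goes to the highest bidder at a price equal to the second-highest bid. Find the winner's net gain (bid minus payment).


Step 1: Sort bids in descending order: 254, 180, 176, 116
Step 2: The winning bid is the highest: 254
Step 3: The payment equals the second-highest bid: 180
Step 4: Surplus = winner's bid - payment = 254 - 180 = 74

74


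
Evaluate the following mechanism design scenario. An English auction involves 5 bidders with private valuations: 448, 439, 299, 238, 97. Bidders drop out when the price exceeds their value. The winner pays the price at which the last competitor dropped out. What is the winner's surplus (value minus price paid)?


Step 1: Identify the highest value: 448
Step 2: Identify the second-highest value: 439
Step 3: The final price = second-highest value = 439
Step 4: Surplus = 448 - 439 = 9

9


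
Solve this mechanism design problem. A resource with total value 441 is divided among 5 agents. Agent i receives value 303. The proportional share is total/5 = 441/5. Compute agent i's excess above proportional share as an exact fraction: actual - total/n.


Step 1: Proportional share = 441/5
Step 2: Agent's actual allocation = 303
Step 3: Excess = 303 - 441/5 = 1074/5

1074/5


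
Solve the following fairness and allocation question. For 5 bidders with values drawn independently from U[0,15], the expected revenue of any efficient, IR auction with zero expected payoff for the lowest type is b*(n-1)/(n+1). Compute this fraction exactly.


Step 1: By Revenue Equivalence, expected revenue = b*(n-1)/(n+1)
Step 2: Substituting n = 5, b = 15
Step 3: Revenue = 15*(5-1)/(5+1) = 15*4/6
Step 4: Revenue = 60/6 = 10

10


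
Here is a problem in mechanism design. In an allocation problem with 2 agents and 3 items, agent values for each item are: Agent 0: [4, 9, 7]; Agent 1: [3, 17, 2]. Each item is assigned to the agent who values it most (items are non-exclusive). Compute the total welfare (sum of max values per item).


Step 1: For each item, find the maximum value among all agents.
Step 2: Item 0 -> Agent 0 (value 4)
Step 3: Item 1 -> Agent 1 (value 17)
Step 4: Item 2 -> Agent 0 (value 7)
Step 5: Total welfare = 4 + 17 + 7 = 28

28


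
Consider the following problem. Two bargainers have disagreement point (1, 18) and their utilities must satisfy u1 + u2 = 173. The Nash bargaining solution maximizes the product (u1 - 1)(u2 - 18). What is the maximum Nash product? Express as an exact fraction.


Step 1: The Nash solution splits surplus symmetrically above the disagreement point
Step 2: u1 = (total + d1 - d2)/2 = (173 + 1 - 18)/2 = 78
Step 3: u2 = (total - d1 + d2)/2 = (173 - 1 + 18)/2 = 95
Step 4: Nash product = (78 - 1) * (95 - 18)
Step 5: = 77 * 77 = 5929

5929


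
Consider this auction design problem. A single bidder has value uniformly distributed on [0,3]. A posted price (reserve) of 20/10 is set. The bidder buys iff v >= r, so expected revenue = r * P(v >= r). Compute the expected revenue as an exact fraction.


Step 1: Posted price r = 2, value support [0,3]
Step 2: P(v >= r) = (3 - 2)/3 = 1/3
Step 3: Expected revenue = r * P(v >= r) = 2 * 1/3
Step 4: Revenue = 2/3

2/3


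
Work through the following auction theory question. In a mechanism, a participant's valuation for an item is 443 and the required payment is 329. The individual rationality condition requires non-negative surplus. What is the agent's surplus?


Step 1: Surplus = value - payment = 443 - 329 = 114
Step 2: IR is satisfied (surplus >= 0)

114


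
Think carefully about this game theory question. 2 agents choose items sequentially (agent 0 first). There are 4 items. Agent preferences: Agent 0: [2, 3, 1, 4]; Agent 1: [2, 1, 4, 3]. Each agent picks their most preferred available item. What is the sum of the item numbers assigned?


Step 1: Agent 0 picks item 2
Step 2: Agent 1 picks item 1
Step 3: Sum = 2 + 1 = 3

3


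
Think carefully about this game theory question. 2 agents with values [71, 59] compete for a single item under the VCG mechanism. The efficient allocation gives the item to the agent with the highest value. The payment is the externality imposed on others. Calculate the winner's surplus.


Step 1: The winner is the agent with the highest value: agent 0 with value 71
Step 2: Values of other agents: [59]
Step 3: VCG payment = max of others' values = 59
Step 4: Surplus = 71 - 59 = 12

12


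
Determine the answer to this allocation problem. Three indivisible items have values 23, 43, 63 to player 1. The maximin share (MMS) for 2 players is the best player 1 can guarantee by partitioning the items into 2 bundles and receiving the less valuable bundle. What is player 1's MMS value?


Step 1: Item values = 23, 43, 63
Step 2: Enumerate all 2-bundle partitions and take the smaller bundle:
  Partition 1: {23} vs {43,63} -> bundles 23, 106; min = 23
  Partition 2: {43} vs {23,63} -> bundles 43, 86; min = 43
  Partition 3: {63} vs {23,43} -> bundles 63, 66; min = 63
Step 3: MMS = max(23, 43, 63) = 63

63


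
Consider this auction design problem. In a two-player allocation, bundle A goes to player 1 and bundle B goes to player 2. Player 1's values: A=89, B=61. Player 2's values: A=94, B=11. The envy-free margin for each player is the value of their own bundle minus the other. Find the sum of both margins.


Step 1: Player 1's margin = v1(A) - v1(B) = 89 - 61 = 28
Step 2: Player 2's margin = v2(B) - v2(A) = 11 - 94 = -83
Step 3: Total margin = 28 + -83 = -55

-55


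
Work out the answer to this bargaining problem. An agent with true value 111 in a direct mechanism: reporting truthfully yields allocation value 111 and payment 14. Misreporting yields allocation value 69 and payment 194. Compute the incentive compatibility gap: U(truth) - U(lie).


Step 1: U(truth) = value - payment = 111 - 14 = 97
Step 2: U(lie) = allocation - payment = 69 - 194 = -125
Step 3: IC gap = 97 - (-125) = 222

222


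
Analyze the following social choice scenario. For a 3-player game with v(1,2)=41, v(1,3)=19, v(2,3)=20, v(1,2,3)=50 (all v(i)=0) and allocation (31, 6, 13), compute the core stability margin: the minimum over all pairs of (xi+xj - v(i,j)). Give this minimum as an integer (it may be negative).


Step 1: Slack for coalition (1,2): x1+x2 - v12 = 37 - 41 = -4
Step 2: Slack for coalition (1,3): x1+x3 - v13 = 44 - 19 = 25
Step 3: Slack for coalition (2,3): x2+x3 - v23 = 19 - 20 = -1
Step 4: Minimum slack = min(-4, 25, -1) = -4, attained by (1,2); coalition (1,2) can block (slack < 0), so the allocation is not in the core

-4


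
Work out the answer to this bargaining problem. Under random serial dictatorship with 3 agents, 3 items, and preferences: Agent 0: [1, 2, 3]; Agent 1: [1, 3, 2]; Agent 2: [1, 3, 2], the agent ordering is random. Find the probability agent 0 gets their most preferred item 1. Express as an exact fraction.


Step 1: Agent 0 wants item 1
Step 2: There are 6 possible orderings of agents
Step 3: In 2 orderings, agent 0 gets item 1
Step 4: Probability = 2/6 = 1/3

1/3


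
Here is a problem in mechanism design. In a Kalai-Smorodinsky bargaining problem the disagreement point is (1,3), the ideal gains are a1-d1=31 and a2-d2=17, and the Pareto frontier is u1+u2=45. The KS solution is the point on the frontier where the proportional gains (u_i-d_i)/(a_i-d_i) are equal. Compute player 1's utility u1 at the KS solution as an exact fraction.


Step 1: At the KS point, (u1-d1)/r1 = (u2-d2)/r2 = t and u1+u2 = 45
Step 2: u1 = d1 + r1*t and u2 = d2 + r2*t, so (d1 + r1*t) + (d2 + r2*t) = 45
Step 3: t = (45 - 1 - 3)/(31 + 17) = 41/48
Step 4: u1 = d1 + r1*t = 1 + 31 * 41/48 = 1319/48
Step 5: (Check: u2 = d2 + r2*t = 841/48; u1+u2 = 1319/48 + 841/48 = 45, on the frontier.)

1319/48


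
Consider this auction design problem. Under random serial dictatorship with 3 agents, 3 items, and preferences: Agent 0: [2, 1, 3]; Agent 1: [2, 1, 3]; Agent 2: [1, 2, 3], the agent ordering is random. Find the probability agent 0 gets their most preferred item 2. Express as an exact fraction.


Step 1: Agent 0 wants item 2
Step 2: There are 6 possible orderings of agents
Step 3: In 3 orderings, agent 0 gets item 2
Step 4: Probability = 3/6 = 1/2

1/2


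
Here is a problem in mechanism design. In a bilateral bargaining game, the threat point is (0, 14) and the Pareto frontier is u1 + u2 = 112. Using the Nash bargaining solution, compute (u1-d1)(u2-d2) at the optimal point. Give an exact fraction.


Step 1: The Nash solution splits surplus symmetrically above the disagreement point
Step 2: u1 = (total + d1 - d2)/2 = (112 + 0 - 14)/2 = 49
Step 3: u2 = (total - d1 + d2)/2 = (112 - 0 + 14)/2 = 63
Step 4: Nash product = (49 - 0) * (63 - 14)
Step 5: = 49 * 49 = 2401

2401


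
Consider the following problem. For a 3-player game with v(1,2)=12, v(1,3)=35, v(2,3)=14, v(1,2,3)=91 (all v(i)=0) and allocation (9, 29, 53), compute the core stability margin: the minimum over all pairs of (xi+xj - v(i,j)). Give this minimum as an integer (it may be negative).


Step 1: Slack for coalition (1,2): x1+x2 - v12 = 38 - 12 = 26
Step 2: Slack for coalition (1,3): x1+x3 - v13 = 62 - 35 = 27
Step 3: Slack for coalition (2,3): x2+x3 - v23 = 82 - 14 = 68
Step 4: Minimum slack = min(26, 27, 68) = 26, attained by (1,2); no pair can gain by deviating, so the allocation is in the core

26


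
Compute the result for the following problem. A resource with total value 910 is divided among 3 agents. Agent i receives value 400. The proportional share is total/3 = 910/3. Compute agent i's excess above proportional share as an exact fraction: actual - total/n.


Step 1: Proportional share = 910/3
Step 2: Agent's actual allocation = 400
Step 3: Excess = 400 - 910/3 = 290/3

290/3


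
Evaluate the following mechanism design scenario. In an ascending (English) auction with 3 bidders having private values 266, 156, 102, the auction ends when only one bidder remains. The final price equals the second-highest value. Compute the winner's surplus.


Step 1: Identify the highest value: 266
Step 2: Identify the second-highest value: 156
Step 3: The final price = second-highest value = 156
Step 4: Surplus = 266 - 156 = 110

110


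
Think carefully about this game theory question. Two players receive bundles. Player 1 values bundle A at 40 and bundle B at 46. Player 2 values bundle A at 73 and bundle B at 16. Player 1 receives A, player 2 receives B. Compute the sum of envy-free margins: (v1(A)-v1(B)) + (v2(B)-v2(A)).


Step 1: Player 1's margin = v1(A) - v1(B) = 40 - 46 = -6
Step 2: Player 2's margin = v2(B) - v2(A) = 16 - 73 = -57
Step 3: Total margin = -6 + -57 = -63

-63


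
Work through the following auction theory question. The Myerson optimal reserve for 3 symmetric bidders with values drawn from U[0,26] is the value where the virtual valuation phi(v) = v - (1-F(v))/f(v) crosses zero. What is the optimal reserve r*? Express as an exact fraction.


Step 1: For U[0,26], F(v) = v/26 and f(v) = 1/26
Step 2: phi(v) = v - (1 - v/26)/(1/26) = v - (26 - v) = 2v - 26
Step 3: Set phi(r*) = 0: 2r* - 26 = 0
Step 4: r* = 26/2 = 13 (the number of bidders n = 3 does not enter)

13


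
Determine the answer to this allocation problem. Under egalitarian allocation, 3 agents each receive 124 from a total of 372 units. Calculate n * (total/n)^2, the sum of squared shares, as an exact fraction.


Step 1: Each agent's share = 372/3 = 124
Step 2: Square of each share = (124)^2 = 15376
Step 3: Sum of squares = 3 * 15376 = 46128

46128


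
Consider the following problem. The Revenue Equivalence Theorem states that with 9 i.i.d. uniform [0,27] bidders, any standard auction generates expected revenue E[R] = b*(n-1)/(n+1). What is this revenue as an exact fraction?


Step 1: By Revenue Equivalence, expected revenue = b*(n-1)/(n+1)
Step 2: Substituting n = 9, b = 27
Step 3: Revenue = 27*(9-1)/(9+1) = 27*8/10
Step 4: Revenue = 216/10 = 108/5

108/5


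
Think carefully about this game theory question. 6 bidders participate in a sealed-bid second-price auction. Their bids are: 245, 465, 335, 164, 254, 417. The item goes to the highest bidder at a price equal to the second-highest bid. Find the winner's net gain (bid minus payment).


Step 1: Sort bids in descending order: 465, 417, 335, 254, 245, 164
Step 2: The winning bid is the highest: 465
Step 3: The payment equals the second-highest bid: 417
Step 4: Surplus = winner's bid - payment = 465 - 417 = 48

48


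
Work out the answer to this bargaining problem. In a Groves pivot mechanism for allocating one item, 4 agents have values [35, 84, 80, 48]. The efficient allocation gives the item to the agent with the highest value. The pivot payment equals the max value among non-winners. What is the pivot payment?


Step 1: The efficient winner is agent 1 with value 84
Step 2: Other agents' values: [35, 80, 48]
Step 3: Pivot payment = max(others) = 80
Step 4: The winner pays 80

80


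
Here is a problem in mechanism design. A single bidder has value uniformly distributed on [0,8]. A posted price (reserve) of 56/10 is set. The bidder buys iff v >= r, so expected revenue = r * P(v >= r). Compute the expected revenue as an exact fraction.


Step 1: Posted price r = 28/5, value support [0,8]
Step 2: P(v >= r) = (8 - 28/5)/8 = 3/10
Step 3: Expected revenue = r * P(v >= r) = 28/5 * 3/10
Step 4: Revenue = 42/25

42/25


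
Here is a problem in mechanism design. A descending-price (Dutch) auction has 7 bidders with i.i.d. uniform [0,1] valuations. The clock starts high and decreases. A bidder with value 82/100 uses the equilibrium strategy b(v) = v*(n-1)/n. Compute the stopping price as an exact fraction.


Step 1: Dutch auctions are strategically equivalent to first-price auctions
Step 2: The equilibrium bid is b(v) = v*(n-1)/n
Step 3: b = 41/50 * 6/7
Step 4: b = 123/175

123/175


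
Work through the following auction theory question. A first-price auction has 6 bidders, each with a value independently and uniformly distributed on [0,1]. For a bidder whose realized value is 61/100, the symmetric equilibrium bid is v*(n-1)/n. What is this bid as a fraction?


Step 1: The symmetric BNE bidding function is b(v) = v * (n-1) / n
Step 2: Substitute v = 61/100 and n = 6
Step 3: b = 61/100 * 5/6
Step 4: b = 61/120

61/120


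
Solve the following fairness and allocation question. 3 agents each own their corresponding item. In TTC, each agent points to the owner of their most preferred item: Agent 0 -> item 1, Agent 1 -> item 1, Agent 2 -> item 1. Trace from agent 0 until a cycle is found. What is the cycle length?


Step 1: Trace the pointer graph from agent 0: 0 -> 1 -> 1
Step 2: A cycle is detected when we revisit agent 1
Step 3: The cycle is: 1 -> 1
Step 4: Cycle length = 1

1


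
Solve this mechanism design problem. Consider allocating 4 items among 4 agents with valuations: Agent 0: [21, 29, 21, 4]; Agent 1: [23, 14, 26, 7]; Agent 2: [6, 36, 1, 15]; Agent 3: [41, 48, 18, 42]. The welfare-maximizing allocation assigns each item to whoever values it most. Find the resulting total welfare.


Step 1: For each item, find the maximum value among all agents.
Step 2: Item 0 -> Agent 3 (value 41)
Step 3: Item 1 -> Agent 3 (value 48)
Step 4: Item 2 -> Agent 1 (value 26)
Step 5: Item 3 -> Agent 3 (value 42)
Step 6: Total welfare = 41 + 48 + 26 + 42 = 157

157


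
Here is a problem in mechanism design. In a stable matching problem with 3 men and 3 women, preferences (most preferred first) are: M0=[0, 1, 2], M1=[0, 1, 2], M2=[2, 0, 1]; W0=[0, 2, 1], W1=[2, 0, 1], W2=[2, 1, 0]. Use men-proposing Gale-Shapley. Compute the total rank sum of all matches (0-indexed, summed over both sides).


Step 1: Run Gale-Shapley (men propose, women hold best offer):
  M0 proposes to W0; she accepts
  M1 proposes to W0; rejected
  M1 proposes to W1; she accepts
  M2 proposes to W2; she accepts
Step 2: Final matching: W0-M0, W1-M1, W2-M2
Step 3: 0-indexed ranks (man's rank of his match, then woman's): 0 + 0 + 1 + 2 + 0 + 0
Step 4: Total rank sum = 3

3


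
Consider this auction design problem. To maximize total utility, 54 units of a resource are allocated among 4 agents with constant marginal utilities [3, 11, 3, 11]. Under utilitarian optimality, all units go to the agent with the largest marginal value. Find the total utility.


Step 1: The marginal utilities are [3, 11, 3, 11]
Step 2: The highest marginal utility is 11
Step 3: All 54 units go to that agent
Step 4: Total utility = 11 * 54 = 594

594


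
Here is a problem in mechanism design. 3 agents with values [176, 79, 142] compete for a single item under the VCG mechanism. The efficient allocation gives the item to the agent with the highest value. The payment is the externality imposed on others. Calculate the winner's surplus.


Step 1: The winner is the agent with the highest value: agent 0 with value 176
Step 2: Values of other agents: [79, 142]
Step 3: VCG payment = max of others' values = 142
Step 4: Surplus = 176 - 142 = 34

34


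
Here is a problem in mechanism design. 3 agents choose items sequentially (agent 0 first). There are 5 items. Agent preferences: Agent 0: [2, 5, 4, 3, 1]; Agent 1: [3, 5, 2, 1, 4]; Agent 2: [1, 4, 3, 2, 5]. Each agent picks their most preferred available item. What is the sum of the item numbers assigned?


Step 1: Agent 0 picks item 2
Step 2: Agent 1 picks item 3
Step 3: Agent 2 picks item 1
Step 4: Sum = 2 + 3 + 1 = 6

6


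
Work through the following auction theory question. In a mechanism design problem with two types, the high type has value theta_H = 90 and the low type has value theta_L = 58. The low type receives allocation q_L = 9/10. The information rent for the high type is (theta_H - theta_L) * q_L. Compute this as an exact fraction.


Step 1: theta_H - theta_L = 90 - 58 = 32
Step 2: Information rent = (theta_H - theta_L) * q_L
Step 3: = 32 * 9/10
Step 4: = 144/5

144/5


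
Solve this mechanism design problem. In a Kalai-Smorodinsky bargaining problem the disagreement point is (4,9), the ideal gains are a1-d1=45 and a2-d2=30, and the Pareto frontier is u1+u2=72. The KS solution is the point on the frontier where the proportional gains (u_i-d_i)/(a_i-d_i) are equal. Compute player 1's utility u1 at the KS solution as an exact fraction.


Step 1: At the KS point, (u1-d1)/r1 = (u2-d2)/r2 = t and u1+u2 = 72
Step 2: u1 = d1 + r1*t and u2 = d2 + r2*t, so (d1 + r1*t) + (d2 + r2*t) = 72
Step 3: t = (72 - 4 - 9)/(45 + 30) = 59/75
Step 4: u1 = d1 + r1*t = 4 + 45 * 59/75 = 197/5
Step 5: (Check: u2 = d2 + r2*t = 163/5; u1+u2 = 197/5 + 163/5 = 72, on the frontier.)

197/5


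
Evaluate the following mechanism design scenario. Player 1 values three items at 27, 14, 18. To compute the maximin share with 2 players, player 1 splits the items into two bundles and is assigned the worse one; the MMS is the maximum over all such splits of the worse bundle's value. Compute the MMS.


Step 1: Item values = 27, 14, 18
Step 2: Enumerate all 2-bundle partitions and take the smaller bundle:
  Partition 1: {27} vs {14,18} -> bundles 27, 32; min = 27
  Partition 2: {14} vs {27,18} -> bundles 14, 45; min = 14
  Partition 3: {18} vs {27,14} -> bundles 18, 41; min = 18
Step 3: MMS = max(27, 14, 18) = 27

27


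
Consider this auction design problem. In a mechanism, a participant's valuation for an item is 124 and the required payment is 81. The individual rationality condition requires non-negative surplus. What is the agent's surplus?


Step 1: Surplus = value - payment = 124 - 81 = 43
Step 2: IR is satisfied (surplus >= 0)

43


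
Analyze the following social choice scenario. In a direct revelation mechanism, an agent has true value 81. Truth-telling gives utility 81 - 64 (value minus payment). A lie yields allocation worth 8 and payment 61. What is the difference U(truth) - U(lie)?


Step 1: U(truth) = value - payment = 81 - 64 = 17
Step 2: U(lie) = allocation - payment = 8 - 61 = -53
Step 3: IC gap = 17 - (-53) = 70

70


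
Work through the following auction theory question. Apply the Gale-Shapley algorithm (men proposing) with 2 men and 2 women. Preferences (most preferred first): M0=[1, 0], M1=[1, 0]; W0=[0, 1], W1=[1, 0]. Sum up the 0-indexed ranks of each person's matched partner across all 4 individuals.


Step 1: Run Gale-Shapley (men propose, women hold best offer):
  M0 proposes to W1; she accepts
  M1 proposes to W1; she switches from M0
  M0 proposes to W0; she accepts
Step 2: Final matching: W0-M0, W1-M1
Step 3: 0-indexed ranks (man's rank of his match, then woman's): 1 + 0 + 0 + 0
Step 4: Total rank sum = 1

1


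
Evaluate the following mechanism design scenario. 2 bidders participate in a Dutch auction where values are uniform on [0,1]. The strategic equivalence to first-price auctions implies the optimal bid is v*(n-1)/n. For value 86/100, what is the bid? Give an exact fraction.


Step 1: Dutch auctions are strategically equivalent to first-price auctions
Step 2: The equilibrium bid is b(v) = v*(n-1)/n
Step 3: b = 43/50 * 1/2
Step 4: b = 43/100

43/100


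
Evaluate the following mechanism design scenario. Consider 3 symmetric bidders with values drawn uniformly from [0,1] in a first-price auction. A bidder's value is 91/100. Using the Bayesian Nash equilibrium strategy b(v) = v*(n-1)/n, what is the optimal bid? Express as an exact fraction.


Step 1: The symmetric BNE bidding function is b(v) = v * (n-1) / n
Step 2: Substitute v = 91/100 and n = 3
Step 3: b = 91/100 * 2/3
Step 4: b = 91/150

91/150


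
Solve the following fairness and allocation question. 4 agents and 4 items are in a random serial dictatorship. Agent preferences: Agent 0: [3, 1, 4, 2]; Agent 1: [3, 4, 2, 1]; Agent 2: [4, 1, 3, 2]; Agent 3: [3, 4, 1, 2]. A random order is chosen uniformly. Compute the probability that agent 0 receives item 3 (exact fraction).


Step 1: Agent 0 wants item 3
Step 2: There are 24 possible orderings of agents
Step 3: In 8 orderings, agent 0 gets item 3
Step 4: Probability = 8/24 = 1/3

1/3


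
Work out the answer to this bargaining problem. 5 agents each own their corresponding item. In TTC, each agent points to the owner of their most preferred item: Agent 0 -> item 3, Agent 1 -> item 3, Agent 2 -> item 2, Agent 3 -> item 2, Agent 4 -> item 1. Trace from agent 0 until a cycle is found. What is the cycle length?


Step 1: Trace the pointer graph from agent 0: 0 -> 3 -> 2 -> 2
Step 2: A cycle is detected when we revisit agent 2
Step 3: The cycle is: 2 -> 2
Step 4: Cycle length = 1

1


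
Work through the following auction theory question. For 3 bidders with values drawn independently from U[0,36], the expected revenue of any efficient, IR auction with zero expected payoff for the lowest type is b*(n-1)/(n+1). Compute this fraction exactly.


Step 1: By Revenue Equivalence, expected revenue = b*(n-1)/(n+1)
Step 2: Substituting n = 3, b = 36
Step 3: Revenue = 36*(3-1)/(3+1) = 36*2/4
Step 4: Revenue = 72/4 = 18

18


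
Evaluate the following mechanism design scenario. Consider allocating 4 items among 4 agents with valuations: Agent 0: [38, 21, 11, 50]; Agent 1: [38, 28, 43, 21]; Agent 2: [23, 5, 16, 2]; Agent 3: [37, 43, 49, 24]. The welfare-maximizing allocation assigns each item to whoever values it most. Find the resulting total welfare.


Step 1: For each item, find the maximum value among all agents.
Step 2: Item 0 -> Agent 0 (value 38)
Step 3: Item 1 -> Agent 3 (value 43)
Step 4: Item 2 -> Agent 3 (value 49)
Step 5: Item 3 -> Agent 0 (value 50)
Step 6: Total welfare = 38 + 43 + 49 + 50 = 180

180


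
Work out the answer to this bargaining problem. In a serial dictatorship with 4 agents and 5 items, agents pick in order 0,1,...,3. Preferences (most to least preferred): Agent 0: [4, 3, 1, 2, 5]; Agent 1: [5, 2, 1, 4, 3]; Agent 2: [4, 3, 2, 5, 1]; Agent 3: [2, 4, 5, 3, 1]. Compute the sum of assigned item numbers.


Step 1: Agent 0 picks item 4
Step 2: Agent 1 picks item 5
Step 3: Agent 2 picks item 3
Step 4: Agent 3 picks item 2
Step 5: Sum = 4 + 5 + 3 + 2 = 14

14


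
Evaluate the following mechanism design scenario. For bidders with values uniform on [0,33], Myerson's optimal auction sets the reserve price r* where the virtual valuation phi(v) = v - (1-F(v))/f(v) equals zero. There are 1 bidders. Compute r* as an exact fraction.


Step 1: For U[0,33], F(v) = v/33 and f(v) = 1/33
Step 2: phi(v) = v - (1 - v/33)/(1/33) = v - (33 - v) = 2v - 33
Step 3: Set phi(r*) = 0: 2r* - 33 = 0
Step 4: r* = 33/2 (the number of bidders n = 1 does not enter)

33/2


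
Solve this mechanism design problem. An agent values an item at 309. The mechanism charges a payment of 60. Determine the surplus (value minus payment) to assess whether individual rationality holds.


Step 1: Surplus = value - payment = 309 - 60 = 249
Step 2: IR is satisfied (surplus >= 0)

249


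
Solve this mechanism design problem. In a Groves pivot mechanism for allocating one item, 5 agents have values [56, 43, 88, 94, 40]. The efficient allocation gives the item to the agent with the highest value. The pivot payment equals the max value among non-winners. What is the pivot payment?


Step 1: The efficient winner is agent 3 with value 94
Step 2: Other agents' values: [56, 43, 88, 40]
Step 3: Pivot payment = max(others) = 88
Step 4: The winner pays 88

88


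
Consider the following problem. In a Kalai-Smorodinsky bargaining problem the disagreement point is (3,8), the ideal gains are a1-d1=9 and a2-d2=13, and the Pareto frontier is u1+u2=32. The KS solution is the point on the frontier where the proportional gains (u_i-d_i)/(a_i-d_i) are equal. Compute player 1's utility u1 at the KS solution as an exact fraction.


Step 1: At the KS point, (u1-d1)/r1 = (u2-d2)/r2 = t and u1+u2 = 32
Step 2: u1 = d1 + r1*t and u2 = d2 + r2*t, so (d1 + r1*t) + (d2 + r2*t) = 32
Step 3: t = (32 - 3 - 8)/(9 + 13) = 21/22
Step 4: u1 = d1 + r1*t = 3 + 9 * 21/22 = 255/22
Step 5: (Check: u2 = d2 + r2*t = 449/22; u1+u2 = 255/22 + 449/22 = 32, on the frontier.)

255/22


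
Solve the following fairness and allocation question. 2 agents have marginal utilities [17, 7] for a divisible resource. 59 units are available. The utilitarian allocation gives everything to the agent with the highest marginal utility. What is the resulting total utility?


Step 1: The marginal utilities are [17, 7]
Step 2: The highest marginal utility is 17
Step 3: All 59 units go to that agent
Step 4: Total utility = 17 * 59 = 1003

1003


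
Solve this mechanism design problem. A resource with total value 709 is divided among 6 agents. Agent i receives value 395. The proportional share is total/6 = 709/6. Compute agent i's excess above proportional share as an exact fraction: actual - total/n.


Step 1: Proportional share = 709/6
Step 2: Agent's actual allocation = 395
Step 3: Excess = 395 - 709/6 = 1661/6

1661/6


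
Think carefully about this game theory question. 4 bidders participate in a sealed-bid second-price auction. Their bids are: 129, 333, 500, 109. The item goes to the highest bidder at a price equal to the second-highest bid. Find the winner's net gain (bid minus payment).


Step 1: Sort bids in descending order: 500, 333, 129, 109
Step 2: The winning bid is the highest: 500
Step 3: The payment equals the second-highest bid: 333
Step 4: Surplus = winner's bid - payment = 500 - 333 = 167

167


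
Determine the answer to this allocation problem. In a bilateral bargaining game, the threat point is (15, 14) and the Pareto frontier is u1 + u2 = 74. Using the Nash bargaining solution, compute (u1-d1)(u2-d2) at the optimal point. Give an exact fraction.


Step 1: The Nash solution splits surplus symmetrically above the disagreement point
Step 2: u1 = (total + d1 - d2)/2 = (74 + 15 - 14)/2 = 75/2
Step 3: u2 = (total - d1 + d2)/2 = (74 - 15 + 14)/2 = 73/2
Step 4: Nash product = (75/2 - 15) * (73/2 - 14)
Step 5: = 45/2 * 45/2 = 2025/4

2025/4


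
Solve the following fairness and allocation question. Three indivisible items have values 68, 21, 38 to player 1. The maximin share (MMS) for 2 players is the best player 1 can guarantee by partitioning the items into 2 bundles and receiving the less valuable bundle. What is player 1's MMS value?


Step 1: Item values = 68, 21, 38
Step 2: Enumerate all 2-bundle partitions and take the smaller bundle:
  Partition 1: {68} vs {21,38} -> bundles 68, 59; min = 59
  Partition 2: {21} vs {68,38} -> bundles 21, 106; min = 21
  Partition 3: {38} vs {68,21} -> bundles 38, 89; min = 38
Step 3: MMS = max(59, 21, 38) = 59

59


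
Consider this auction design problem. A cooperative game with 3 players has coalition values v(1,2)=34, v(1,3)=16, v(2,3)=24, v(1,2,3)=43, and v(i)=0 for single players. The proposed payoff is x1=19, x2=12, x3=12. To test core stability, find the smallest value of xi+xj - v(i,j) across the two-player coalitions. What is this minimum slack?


Step 1: Slack for coalition (1,2): x1+x2 - v12 = 31 - 34 = -3
Step 2: Slack for coalition (1,3): x1+x3 - v13 = 31 - 16 = 15
Step 3: Slack for coalition (2,3): x2+x3 - v23 = 24 - 24 = 0
Step 4: Minimum slack = min(-3, 15, 0) = -3, attained by (1,2); coalition (1,2) can block (slack < 0), so the allocation is not in the core

-3


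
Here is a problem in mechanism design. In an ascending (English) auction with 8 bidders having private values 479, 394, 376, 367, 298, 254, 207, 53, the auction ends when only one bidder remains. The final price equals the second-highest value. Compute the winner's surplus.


Step 1: Identify the highest value: 479
Step 2: Identify the second-highest value: 394
Step 3: The final price = second-highest value = 394
Step 4: Surplus = 479 - 394 = 85

85


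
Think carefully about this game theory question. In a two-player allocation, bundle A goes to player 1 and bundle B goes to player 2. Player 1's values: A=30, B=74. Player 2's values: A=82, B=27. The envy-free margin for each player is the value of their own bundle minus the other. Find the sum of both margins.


Step 1: Player 1's margin = v1(A) - v1(B) = 30 - 74 = -44
Step 2: Player 2's margin = v2(B) - v2(A) = 27 - 82 = -55
Step 3: Total margin = -44 + -55 = -99

-99


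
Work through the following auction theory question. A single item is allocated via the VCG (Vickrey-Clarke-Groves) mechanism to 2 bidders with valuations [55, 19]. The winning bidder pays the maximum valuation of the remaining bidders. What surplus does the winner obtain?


Step 1: The winner is the agent with the highest value: agent 0 with value 55
Step 2: Values of other agents: [19]
Step 3: VCG payment = max of others' values = 19
Step 4: Surplus = 55 - 19 = 36

36


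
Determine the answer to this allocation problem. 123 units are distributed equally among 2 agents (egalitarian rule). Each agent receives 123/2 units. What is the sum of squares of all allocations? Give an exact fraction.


Step 1: Each agent's share = 123/2
Step 2: Square of each share = (123/2)^2 = 15129/4
Step 3: Sum of squares = 2 * 15129/4 = 15129/2

15129/2


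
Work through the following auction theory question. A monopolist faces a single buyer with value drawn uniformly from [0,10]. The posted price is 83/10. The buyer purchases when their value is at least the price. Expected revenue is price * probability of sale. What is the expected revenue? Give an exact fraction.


Step 1: Posted price r = 83/10, value support [0,10]
Step 2: P(v >= r) = (10 - 83/10)/10 = 17/100
Step 3: Expected revenue = r * P(v >= r) = 83/10 * 17/100
Step 4: Revenue = 1411/1000

1411/1000


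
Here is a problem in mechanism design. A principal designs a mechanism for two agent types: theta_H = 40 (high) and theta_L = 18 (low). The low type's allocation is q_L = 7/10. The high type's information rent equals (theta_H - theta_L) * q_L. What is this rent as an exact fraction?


Step 1: theta_H - theta_L = 40 - 18 = 22
Step 2: Information rent = (theta_H - theta_L) * q_L
Step 3: = 22 * 7/10
Step 4: = 77/5

77/5


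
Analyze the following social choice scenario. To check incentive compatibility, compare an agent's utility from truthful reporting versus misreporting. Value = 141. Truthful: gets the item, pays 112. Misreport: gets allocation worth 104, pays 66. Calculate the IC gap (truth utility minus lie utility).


Step 1: U(truth) = value - payment = 141 - 112 = 29
Step 2: U(lie) = allocation - payment = 104 - 66 = 38
Step 3: IC gap = 29 - 38 = -9

-9


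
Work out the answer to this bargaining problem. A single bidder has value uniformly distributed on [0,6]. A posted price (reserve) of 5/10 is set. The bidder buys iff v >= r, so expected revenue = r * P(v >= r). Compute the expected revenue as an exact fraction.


Step 1: Posted price r = 1/2, value support [0,6]
Step 2: P(v >= r) = (6 - 1/2)/6 = 11/12
Step 3: Expected revenue = r * P(v >= r) = 1/2 * 11/12
Step 4: Revenue = 11/24

11/24
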